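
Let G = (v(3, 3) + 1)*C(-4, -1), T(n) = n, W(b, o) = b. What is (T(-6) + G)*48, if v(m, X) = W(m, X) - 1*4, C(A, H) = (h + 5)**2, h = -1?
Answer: -288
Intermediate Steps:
C(A, H) = 16 (C(A, H) = (-1 + 5)**2 = 4**2 = 16)
v(m, X) = -4 + m (v(m, X) = m - 1*4 = m - 4 = -4 + m)
G = 0 (G = ((-4 + 3) + 1)*16 = (-1 + 1)*16 = 0*16 = 0)
(T(-6) + G)*48 = (-6 + 0)*48 = -6*48 = -288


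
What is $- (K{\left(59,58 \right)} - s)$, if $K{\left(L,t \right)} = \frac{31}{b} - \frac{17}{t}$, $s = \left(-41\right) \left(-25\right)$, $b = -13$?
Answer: $\frac{774869}{754} \approx 1027.7$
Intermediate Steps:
$s = 1025$
$K{\left(L,t \right)} = - \frac{31}{13} - \frac{17}{t}$ ($K{\left(L,t \right)} = \frac{31}{-13} - \frac{17}{t} = 31 \left(- \frac{1}{13}\right) - \frac{17}{t} = - \frac{31}{13} - \frac{17}{t}$)
$- (K{\left(59,58 \right)} - s) = - (\left(- \frac{31}{13} - \frac{17}{58}\right) - 1025) = - (- \frac{2019}{754} - 1025) = \left(-1\right) \left(- \frac{774869}{754}\right) = \frac{774869}{754}$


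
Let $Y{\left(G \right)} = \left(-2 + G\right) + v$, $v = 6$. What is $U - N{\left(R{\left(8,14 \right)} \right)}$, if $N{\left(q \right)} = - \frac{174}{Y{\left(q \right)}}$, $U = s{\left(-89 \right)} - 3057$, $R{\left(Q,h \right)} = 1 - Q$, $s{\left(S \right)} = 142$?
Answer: $-2973$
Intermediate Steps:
$Y{\left(G \right)} = 4 + G$ ($Y{\left(G \right)} = \left(-2 + G\right) + 6 = 4 + G$)
$U = -2915$ ($U = 142 - 3057 = -2915$)
$N{\left(q \right)} = - \frac{174}{4 + q}$
$U - N{\left(R{\left(8,14 \right)} \right)} = -2915 - - \frac{174}{4 + \left(1 - 8\right)} = -2915 - - \frac{174}{4 - 7} = -2915 - - \frac{174}{-3} = -2915 - \left(-174\right) \left(- \frac{1}{3}\right) = -2915 - 58 = -2973$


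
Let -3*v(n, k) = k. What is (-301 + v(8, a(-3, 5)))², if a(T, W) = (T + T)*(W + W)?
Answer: 78961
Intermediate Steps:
a(T, W) = 4*T*W (a(T, W) = (2*T)*(2*W) = 4*T*W)
v(n, k) = -k/3
(-301 + v(8, a(-3, 5)))² = (-301 - 4*(-3)*5/3)² = (-301 - ⅓*(-60))² = (-301 + 20)² = (-281)² = 78961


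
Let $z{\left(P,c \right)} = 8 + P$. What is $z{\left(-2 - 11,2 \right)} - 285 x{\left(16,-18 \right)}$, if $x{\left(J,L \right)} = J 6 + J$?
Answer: $-31925$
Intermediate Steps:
$x{\left(J,L \right)} = 7 J$ ($x{\left(J,L \right)} = 6 J + J = 7 J$)
$z{\left(-2 - 11,2 \right)} - 285 x{\left(16,-18 \right)} = \left(8 - 13\right) - 285 \cdot 7 \cdot 16 = \left(8 - 13\right) - 31920 = -5 - 31920 = -31925$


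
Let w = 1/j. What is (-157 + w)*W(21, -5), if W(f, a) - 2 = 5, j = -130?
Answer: -142877/130 ≈ -1099.1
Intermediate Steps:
W(f, a) = 7 (W(f, a) = 2 + 5 = 7)
w = -1/130 (w = 1/(-130) = -1/130 ≈ -0.0076923)
(-157 + w)*W(21, -5) = (-157 - 1/130)*7 = -20411/130*7 = -142877/130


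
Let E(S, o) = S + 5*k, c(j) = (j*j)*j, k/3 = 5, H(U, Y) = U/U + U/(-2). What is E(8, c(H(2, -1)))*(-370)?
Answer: -30710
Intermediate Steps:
H(U, Y) = 1 - U/2 (H(U, Y) = 1 + U*(-1/2) = 1 - U/2)
k = 15 (k = 3*5 = 15)
c(j) = j**3 (c(j) = j**2*j = j**3)
E(S, o) = 75 + S (E(S, o) = S + 5*15 = S + 75 = 75 + S)
E(8, c(H(2, -1)))*(-370) = (75 + 8)*(-370) = 83*(-370) = -30710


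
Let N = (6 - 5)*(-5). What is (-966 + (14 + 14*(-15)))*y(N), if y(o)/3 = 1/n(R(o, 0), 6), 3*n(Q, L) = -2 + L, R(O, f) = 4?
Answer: -5229/2 ≈ -2614.5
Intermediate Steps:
n(Q, L) = -⅔ + L/3 (n(Q, L) = (-2 + L)/3 = -⅔ + L/3)
N = -5 (N = 1*(-5) = -5)
y(o) = 9/4 (y(o) = 3/(-⅔ + (⅓)*6) = 3/(-⅔ + 2) = 3/(4/3) = 3*(¾) = 9/4)
(-966 + (14 + 14*(-15)))*y(N) = (-966 + (14 + 14*(-15)))*(9/4) = (-966 + (14 - 210))*(9/4) = (-966 - 196)*(9/4) = -1162*9/4 = -5229/2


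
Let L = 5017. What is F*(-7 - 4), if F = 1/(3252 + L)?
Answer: -11/8269 ≈ -0.0013303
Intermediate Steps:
F = 1/8269 (F = 1/(3252 + 5017) = 1/8269 ≈ 0.00012093)
F*(-7 - 4) = (-7 - 4)/8269 = (1/8269)*(-11) = -11/8269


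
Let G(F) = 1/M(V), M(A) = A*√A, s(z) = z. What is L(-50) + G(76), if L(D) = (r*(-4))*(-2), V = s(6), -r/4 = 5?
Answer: -160 + √6/36 ≈ -159.93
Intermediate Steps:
r = -20 (r = -4*5 = -20)
V = 6
M(A) = A^(3/2)
L(D) = -160 (L(D) = -20*(-4)*(-2) = 80*(-2) = -160)
G(F) = √6/36 (G(F) = 1/(6^(3/2)) = 1/(6*√6) = √6/36)
L(-50) + G(76) = -160 + √6/36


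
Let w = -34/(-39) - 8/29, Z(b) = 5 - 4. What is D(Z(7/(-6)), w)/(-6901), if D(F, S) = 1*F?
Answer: -1/6901 ≈ -0.00014491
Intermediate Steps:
Z(b) = 1
w = 674/1131 (w = -34*(-1/39) - 8*1/29 = 34/39 - 8/29 = 674/1131 ≈ 0.59593)
D(F, S) = F
D(Z(7/(-6)), w)/(-6901) = 1/(-6901) = 1*(-1/6901) = -1/6901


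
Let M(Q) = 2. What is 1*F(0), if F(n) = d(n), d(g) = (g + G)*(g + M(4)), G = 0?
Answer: 0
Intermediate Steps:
d(g) = g*(2 + g) (d(g) = (g + 0)*(g + 2) = g*(2 + g))
F(n) = n*(2 + n)
1*F(0) = 1*(0*(2 + 0)) = 1*(0*2) = 1*0 = 0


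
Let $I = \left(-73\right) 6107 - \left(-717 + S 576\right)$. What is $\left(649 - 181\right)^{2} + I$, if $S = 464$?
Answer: $-493334$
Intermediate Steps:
$I = -712358$ ($I = \left(-73\right) 6107 - \left(-717 + 464 \cdot 576\right) = -445811 - \left(-717 + 267264\right) = -445811 - 266547 = -712358$)
$\left(649 - 181\right)^{2} + I = \left(649 - 181\right)^{2} - 712358 = 468^{2} - 712358 = 219024 - 712358 = -493334$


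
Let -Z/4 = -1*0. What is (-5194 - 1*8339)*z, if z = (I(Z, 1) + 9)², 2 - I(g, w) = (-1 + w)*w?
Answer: -1637493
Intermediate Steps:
Z = 0 (Z = -(-4)*0 = -4*0 = 0)
I(g, w) = 2 - w*(-1 + w) (I(g, w) = 2 - (-1 + w)*w = 2 - w*(-1 + w))
z = 121 (z = ((2 + 1 - 1*1²) + 9)² = ((2 + 1 - 1*1) + 9)² = ((2 + 1 - 1) + 9)² = (2 + 9)² = 11² = 121)
(-5194 - 1*8339)*z = (-5194 - 1*8339)*121 = (-5194 - 8339)*121 = -13533*121 = -1637493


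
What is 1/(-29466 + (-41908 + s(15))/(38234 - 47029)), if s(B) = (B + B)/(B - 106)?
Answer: -800345/23579152112 ≈ -3.3943e-5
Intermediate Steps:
s(B) = 2*B/(-106 + B) (s(B) = (2*B)/(-106 + B) = 2*B/(-106 + B))
1/(-29466 + (-41908 + s(15))/(38234 - 47029)) = 1/(-29466 + (-41908 + 2*15/(-106 + 15))/(38234 - 47029)) = 1/(-29466 + (-41908 + 2*15/(-91))/(-8795)) = 1/(-29466 + (-41908 + 2*15*(-1/91))*(-1/8795)) = 1/(-29466 + (-41908 - 30/91)*(-1/8795)) = 1/(-29466 - 3813658/91*(-1/8795)) = 1/(-29466 + 3813658/800345) = 1/(-23579152112/800345) = -800345/23579152112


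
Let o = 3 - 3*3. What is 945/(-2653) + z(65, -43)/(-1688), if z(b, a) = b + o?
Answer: -250241/639752 ≈ -0.39115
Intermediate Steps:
o = -6 (o = 3 - 9 = -6)
z(b, a) = -6 + b (z(b, a) = b - 6 = -6 + b)
945/(-2653) + z(65, -43)/(-1688) = 945/(-2653) + (-6 + 65)/(-1688) = 945*(-1/2653) + 59*(-1/1688) = -135/379 - 59/1688 = -250241/639752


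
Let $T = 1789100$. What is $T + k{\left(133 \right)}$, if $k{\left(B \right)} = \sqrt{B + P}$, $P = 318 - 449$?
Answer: $1789100 + \sqrt{2} \approx 1.7891 \cdot 10^{6}$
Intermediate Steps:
$P = -131$
$k{\left(B \right)} = \sqrt{-131 + B}$ ($k{\left(B \right)} = \sqrt{B - 131} = \sqrt{-131 + B}$)
$T + k{\left(133 \right)} = 1789100 + \sqrt{-131 + 133} = 1789100 + \sqrt{2}$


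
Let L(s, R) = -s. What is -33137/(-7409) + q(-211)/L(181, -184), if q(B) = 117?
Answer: 5130944/1341029 ≈ 3.8261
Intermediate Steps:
-33137/(-7409) + q(-211)/L(181, -184) = -33137/(-7409) + 117/((-1*181)) = -33137*(-1/7409) + 117/(-181) = 33137/7409 + 117*(-1/181) = 33137/7409 - 117/181 = 5130944/1341029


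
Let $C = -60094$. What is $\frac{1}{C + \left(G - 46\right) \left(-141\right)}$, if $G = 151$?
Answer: $- \frac{1}{74899} \approx -1.3351 \cdot 10^{-5}$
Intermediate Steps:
$\frac{1}{C + \left(G - 46\right) \left(-141\right)} = \frac{1}{-60094 + \left(151 - 46\right) \left(-141\right)} = \frac{1}{-60094 + 105 \left(-141\right)} = \frac{1}{-60094 - 14805} = \frac{1}{-74899} = - \frac{1}{74899}$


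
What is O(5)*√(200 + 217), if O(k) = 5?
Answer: 5*√417 ≈ 102.10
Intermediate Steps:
O(5)*√(200 + 217) = 5*√(200 + 217) = 5*√417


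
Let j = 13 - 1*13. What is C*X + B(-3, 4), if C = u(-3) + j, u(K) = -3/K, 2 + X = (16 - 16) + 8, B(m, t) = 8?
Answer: 14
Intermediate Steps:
X = 6 (X = -2 + ((16 - 16) + 8) = -2 + (0 + 8) = -2 + 8 = 6)
j = 0 (j = 13 - 13 = 0)
C = 1 (C = -3/(-3) + 0 = -3*(-⅓) + 0 = 1 + 0 = 1)
C*X + B(-3, 4) = 1*6 + 8 = 6 + 8 = 14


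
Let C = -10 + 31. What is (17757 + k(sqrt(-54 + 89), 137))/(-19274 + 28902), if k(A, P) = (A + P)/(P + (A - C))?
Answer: 119166277/64608694 - 21*sqrt(35)/129217388 ≈ 1.8444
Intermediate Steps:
C = 21
k(A, P) = (A + P)/(-21 + A + P) (k(A, P) = (A + P)/(P + (A - 1*21)) = (A + P)/(P + (A - 21)) = (A + P)/(P + (-21 + A)) = (A + P)/(-21 + A + P))
(17757 + k(sqrt(-54 + 89), 137))/(-19274 + 28902) = (17757 + (sqrt(-54 + 89) + 137)/(-21 + sqrt(-54 + 89) + 137))/(-19274 + 28902) = (17757 + (sqrt(35) + 137)/(-21 + sqrt(35) + 137))/9628 = (17757 + (137 + sqrt(35))/(116 + sqrt(35)))*(1/9628) = 17757/9628 + (137 + sqrt(35))/(9628*(116 + sqrt(35)))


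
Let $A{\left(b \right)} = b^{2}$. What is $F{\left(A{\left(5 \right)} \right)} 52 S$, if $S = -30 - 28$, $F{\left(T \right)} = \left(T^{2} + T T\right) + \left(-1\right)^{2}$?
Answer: $-3773016$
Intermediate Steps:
$F{\left(T \right)} = 1 + 2 T^{2}$ ($F{\left(T \right)} = \left(T^{2} + T^{2}\right) + 1 = 2 T^{2} + 1 = 1 + 2 T^{2}$)
$S = -58$
$F{\left(A{\left(5 \right)} \right)} 52 S = \left(1 + 2 \left(5^{2}\right)^{2}\right) 52 \left(-58\right) = \left(1 + 2 \cdot 25^{2}\right) 52 \left(-58\right) = \left(1 + 2 \cdot 625\right) 52 \left(-58\right) = \left(1 + 1250\right) 52 \left(-58\right) = 1251 \cdot 52 \left(-58\right) = 65052 \left(-58\right) = -3773016$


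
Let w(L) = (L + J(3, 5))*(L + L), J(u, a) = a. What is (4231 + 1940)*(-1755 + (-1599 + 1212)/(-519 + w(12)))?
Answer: -399917826/37 ≈ -1.0809e+7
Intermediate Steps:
w(L) = 2*L*(5 + L) (w(L) = (L + 5)*(L + L) = (5 + L)*(2*L) = 2*L*(5 + L))
(4231 + 1940)*(-1755 + (-1599 + 1212)/(-519 + w(12))) = (4231 + 1940)*(-1755 + (-1599 + 1212)/(-519 + 2*12*(5 + 12))) = 6171*(-1755 - 387/(-519 + 2*12*17)) = 6171*(-1755 - 387/(-519 + 408)) = 6171*(-1755 - 387/(-111)) = 6171*(-1755 - 387*(-1/111)) = 6171*(-1755 + 129/37) = 6171*(-64806/37) = -399917826/37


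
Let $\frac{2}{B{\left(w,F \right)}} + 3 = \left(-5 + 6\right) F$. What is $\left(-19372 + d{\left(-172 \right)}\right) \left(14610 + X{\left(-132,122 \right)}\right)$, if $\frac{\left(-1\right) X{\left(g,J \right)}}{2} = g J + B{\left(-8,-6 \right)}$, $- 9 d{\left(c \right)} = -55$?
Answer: $- \frac{73441144238}{81} \approx -9.0668 \cdot 10^{8}$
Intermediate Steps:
$d{\left(c \right)} = \frac{55}{9}$ ($d{\left(c \right)} = \left(- \frac{1}{9}\right) \left(-55\right) = \frac{55}{9}$)
$B{\left(w,F \right)} = \frac{2}{-3 + F}$ ($B{\left(w,F \right)} = \frac{2}{-3 + \left(-5 + 6\right) F} = \frac{2}{-3 + 1 F} = \frac{2}{-3 + F}$)
$X{\left(g,J \right)} = \frac{4}{9} - 2 J g$ ($X{\left(g,J \right)} = - 2 \left(g J + \frac{2}{-3 - 6}\right) = - 2 \left(J g + \frac{2}{-9}\right) = - 2 \left(J g + 2 \left(- \frac{1}{9}\right)\right) = - 2 \left(J g - \frac{2}{9}\right) = - 2 \left(- \frac{2}{9} + J g\right) = \frac{4}{9} - 2 J g$)
$\left(-19372 + d{\left(-172 \right)}\right) \left(14610 + X{\left(-132,122 \right)}\right) = \left(-19372 + \frac{55}{9}\right) \left(14610 - \left(- \frac{4}{9} + 244 \left(-132\right)\right)\right) = - \frac{174293 \left(14610 + \left(\frac{4}{9} + 32208\right)\right)}{9} = - \frac{174293 \left(14610 + \frac{289876}{9}\right)}{9} = \left(- \frac{174293}{9}\right) \frac{421366}{9} = - \frac{73441144238}{81}$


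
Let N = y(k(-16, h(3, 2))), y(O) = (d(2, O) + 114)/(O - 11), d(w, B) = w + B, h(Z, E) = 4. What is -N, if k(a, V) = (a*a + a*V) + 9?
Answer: -317/190 ≈ -1.6684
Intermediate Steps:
d(w, B) = B + w
k(a, V) = 9 + a**2 + V*a (k(a, V) = (a**2 + V*a) + 9 = 9 + a**2 + V*a)
y(O) = (116 + O)/(-11 + O) (y(O) = ((O + 2) + 114)/(O - 11) = ((2 + O) + 114)/(-11 + O) = (116 + O)/(-11 + O))
N = 317/190 (N = (116 + (9 + (-16)**2 + 4*(-16)))/(-11 + (9 + (-16)**2 + 4*(-16))) = (116 + (9 + 256 - 64))/(-11 + (9 + 256 - 64)) = (116 + 201)/(-11 + 201) = 317/190 ≈ 1.6684)
-N = -1*317/190 = -317/190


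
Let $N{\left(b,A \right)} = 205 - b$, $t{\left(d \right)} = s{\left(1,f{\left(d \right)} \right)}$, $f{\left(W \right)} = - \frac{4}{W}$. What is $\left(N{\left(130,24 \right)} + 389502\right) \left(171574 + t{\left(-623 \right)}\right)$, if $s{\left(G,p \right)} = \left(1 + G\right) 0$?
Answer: $66841284198$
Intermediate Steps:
$s{\left(G,p \right)} = 0$
$t{\left(d \right)} = 0$
$\left(N{\left(130,24 \right)} + 389502\right) \left(171574 + t{\left(-623 \right)}\right) = \left(\left(205 - 130\right) + 389502\right) \left(171574 + 0\right) = \left(\left(205 - 130\right) + 389502\right) 171574 = \left(75 + 389502\right) 171574 = 389577 \cdot 171574 = 66841284198$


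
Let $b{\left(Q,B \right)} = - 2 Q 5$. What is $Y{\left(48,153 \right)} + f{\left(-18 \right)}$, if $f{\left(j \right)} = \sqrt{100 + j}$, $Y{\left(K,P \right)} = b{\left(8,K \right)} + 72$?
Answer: $-8 + \sqrt{82} \approx 1.0554$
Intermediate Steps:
$b{\left(Q,B \right)} = - 10 Q$
$Y{\left(K,P \right)} = -8$ ($Y{\left(K,P \right)} = \left(-10\right) 8 + 72 = -80 + 72 = -8$)
$Y{\left(48,153 \right)} + f{\left(-18 \right)} = -8 + \sqrt{100 - 18} = -8 + \sqrt{82}$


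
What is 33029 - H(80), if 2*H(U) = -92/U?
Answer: 1321183/40 ≈ 33030.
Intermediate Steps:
H(U) = -46/U (H(U) = (-92/U)/2 = -46/U)
33029 - H(80) = 33029 - (-46)/80 = 33029 - 1*(-23/40) = 33029 + 23/40 = 1321183/40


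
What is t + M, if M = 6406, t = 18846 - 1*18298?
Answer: 6954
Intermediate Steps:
t = 548 (t = 18846 - 18298 = 548)
t + M = 548 + 6406 = 6954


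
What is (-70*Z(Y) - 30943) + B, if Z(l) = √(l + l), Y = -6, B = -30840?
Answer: -61783 - 140*I*√3 ≈ -61783.0 - 242.49*I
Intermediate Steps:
Z(l) = √2*√l (Z(l) = √(2*l) = √2*√l)
(-70*Z(Y) - 30943) + B = (-70*√2*√(-6) - 30943) - 30840 = (-70*√2*I*√6 - 30943) - 30840 = (-140*I*√3 - 30943) - 30840 = (-30943 - 140*I*√3) - 30840 = -61783 - 140*I*√3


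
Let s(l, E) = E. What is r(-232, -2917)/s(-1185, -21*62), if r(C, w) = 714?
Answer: -17/31 ≈ -0.54839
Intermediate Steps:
r(-232, -2917)/s(-1185, -21*62) = 714/((-21*62)) = 714/(-1302) = 714*(-1/1302) = -17/31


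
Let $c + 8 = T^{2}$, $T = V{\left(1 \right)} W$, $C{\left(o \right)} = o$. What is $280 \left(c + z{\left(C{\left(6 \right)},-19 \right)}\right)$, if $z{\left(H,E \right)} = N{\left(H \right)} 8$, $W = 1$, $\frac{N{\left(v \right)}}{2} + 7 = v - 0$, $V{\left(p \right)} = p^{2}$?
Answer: $-6440$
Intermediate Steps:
$N{\left(v \right)} = -14 + 2 v$ ($N{\left(v \right)} = -14 + 2 \left(v - 0\right) = -14 + 2 \left(v + 0\right) = -14 + 2 v$)
$z{\left(H,E \right)} = -112 + 16 H$ ($z{\left(H,E \right)} = \left(-14 + 2 H\right) 8 = -112 + 16 H$)
$T = 1$ ($T = 1^{2} \cdot 1 = 1 \cdot 1 = 1$)
$c = -7$ ($c = -8 + 1^{2} = -8 + 1 = -7$)
$280 \left(c + z{\left(C{\left(6 \right)},-19 \right)}\right) = 280 \left(-7 + \left(-112 + 16 \cdot 6\right)\right) = 280 \left(-7 + \left(-112 + 96\right)\right) = 280 \left(-7 - 16\right) = 280 \left(-23\right) = -6440$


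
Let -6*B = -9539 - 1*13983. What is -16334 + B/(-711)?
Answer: -34852183/2133 ≈ -16340.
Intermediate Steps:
B = 11761/3 (B = -(-9539 - 1*13983)/6 = -(-9539 - 13983)/6 = -1/6*(-23522) = 11761/3 ≈ 3920.3)
-16334 + B/(-711) = -16334 + (11761/3)/(-711) = -16334 + (11761/3)*(-1/711) = -16334 - 11761/2133 = -34852183/2133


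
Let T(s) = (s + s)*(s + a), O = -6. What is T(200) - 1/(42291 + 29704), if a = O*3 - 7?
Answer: 5039649999/71995 ≈ 70000.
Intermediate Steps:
a = -25 (a = -6*3 - 7 = -18 - 7 = -25)
T(s) = 2*s*(-25 + s) (T(s) = (s + s)*(s - 25) = (2*s)*(-25 + s) = 2*s*(-25 + s))
T(200) - 1/(42291 + 29704) = 2*200*(-25 + 200) - 1/(42291 + 29704) = 2*200*175 - 1/71995 = 70000 - 1*1/71995 = 70000 - 1/71995 = 5039649999/71995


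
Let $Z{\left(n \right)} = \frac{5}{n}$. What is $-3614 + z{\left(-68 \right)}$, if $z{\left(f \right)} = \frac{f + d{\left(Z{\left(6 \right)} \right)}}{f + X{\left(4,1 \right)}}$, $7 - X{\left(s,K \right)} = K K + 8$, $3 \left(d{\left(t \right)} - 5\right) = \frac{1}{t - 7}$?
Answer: $- \frac{9357927}{2590} \approx -3613.1$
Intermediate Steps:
$d{\left(t \right)} = 5 + \frac{1}{3 \left(-7 + t\right)}$ ($d{\left(t \right)} = 5 + \frac{1}{3 \left(t - 7\right)} = 5 + \frac{1}{3 \left(-7 + t\right)}$)
$X{\left(s,K \right)} = -1 - K^{2}$ ($X{\left(s,K \right)} = 7 - \left(K K + 8\right) = 7 - \left(K^{2} + 8\right) = 7 - \left(8 + K^{2}\right) = -1 - K^{2}$)
$z{\left(f \right)} = \frac{\frac{183}{37} + f}{-2 + f}$ ($z{\left(f \right)} = \frac{f + \frac{-104 + 15 \cdot \frac{5}{6}}{3 \left(-7 + \frac{5}{6}\right)}}{f - 2} = \frac{f + \frac{-104 + \frac{25}{2}}{3 \left(- \frac{37}{6}\right)}}{f - 2} = \frac{f + \frac{1}{3} \left(- \frac{6}{37}\right) \left(- \frac{183}{2}\right)}{-2 + f} = \frac{f + \frac{183}{37}}{-2 + f} = \frac{\frac{183}{37} + f}{-2 + f}$)
$-3614 + z{\left(-68 \right)} = -3614 + \frac{\frac{183}{37} - 68}{-2 - 68} = -3614 + \frac{1}{-70} \left(- \frac{2333}{37}\right) = -3614 - - \frac{2333}{2590} = -3614 + \frac{2333}{2590} = - \frac{9357927}{2590}$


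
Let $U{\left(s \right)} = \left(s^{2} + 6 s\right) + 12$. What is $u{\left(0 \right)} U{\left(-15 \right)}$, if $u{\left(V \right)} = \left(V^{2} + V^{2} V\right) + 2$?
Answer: $294$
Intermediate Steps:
$U{\left(s \right)} = 12 + s^{2} + 6 s$
$u{\left(V \right)} = 2 + V^{2} + V^{3}$ ($u{\left(V \right)} = \left(V^{2} + V^{3}\right) + 2 = 2 + V^{2} + V^{3}$)
$u{\left(0 \right)} U{\left(-15 \right)} = \left(2 + 0^{2} + 0^{3}\right) \left(12 + \left(-15\right)^{2} + 6 \left(-15\right)\right) = \left(2 + 0 + 0\right) \left(12 + 225 - 90\right) = 2 \cdot 147 = 294$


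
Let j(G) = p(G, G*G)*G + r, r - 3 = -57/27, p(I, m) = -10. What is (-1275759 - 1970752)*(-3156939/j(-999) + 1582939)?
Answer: -461998957122083561/89918 ≈ -5.1380e+12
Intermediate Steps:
r = 8/9 (r = 3 - 57/27 = 3 - 57*1/27 = 3 - 19/9 = 8/9 ≈ 0.88889)
j(G) = 8/9 - 10*G (j(G) = -10*G + 8/9 = 8/9 - 10*G)
(-1275759 - 1970752)*(-3156939/j(-999) + 1582939) = (-1275759 - 1970752)*(-3156939/(8/9 - 10*(-999)) + 1582939) = -3246511*(-3156939/(8/9 + 9990) + 1582939) = -3246511*(-3156939/89918/9 + 1582939) = -3246511*(-3156939*9/89918 + 1582939) = -3246511*(-28412451/89918 + 1582939) = -3246511*142306296551/89918 = -461998957122083561/89918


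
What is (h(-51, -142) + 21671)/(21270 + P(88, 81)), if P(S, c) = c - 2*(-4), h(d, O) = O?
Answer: 21529/21359 ≈ 1.0080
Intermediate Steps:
P(S, c) = 8 + c (P(S, c) = c + 8 = 8 + c)
(h(-51, -142) + 21671)/(21270 + P(88, 81)) = (-142 + 21671)/(21270 + (8 + 81)) = 21529/(21270 + 89) = 21529/21359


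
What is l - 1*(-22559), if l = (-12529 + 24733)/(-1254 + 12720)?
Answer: 14370761/637 ≈ 22560.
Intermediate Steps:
l = 678/637 (l = 12204/11466 = 12204*(1/11466) = 678/637 ≈ 1.0644)
l - 1*(-22559) = 678/637 - 1*(-22559) = 678/637 + 22559 = 14370761/637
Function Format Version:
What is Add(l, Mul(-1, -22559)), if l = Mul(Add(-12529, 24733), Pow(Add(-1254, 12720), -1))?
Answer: Rational(14370761, 637) ≈ 22560.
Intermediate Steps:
l = Rational(678, 637) (l = Mul(12204, Pow(11466, -1)) = Mul(12204, Rational(1, 11466)) = Rational(678, 637) ≈ 1.0644)
Add(l, Mul(-1, -22559)) = Add(Rational(678, 637), Mul(-1, -22559)) = Add(Rational(678, 637), 22559) = Rational(14370761, 637)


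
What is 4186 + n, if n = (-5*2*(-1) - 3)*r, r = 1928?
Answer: 17682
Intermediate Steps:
n = 13496 (n = (-5*2*(-1) - 3)*1928 = (-10*(-1) - 3)*1928 = (10 - 3)*1928 = 7*1928 = 13496)
4186 + n = 4186 + 13496 = 17682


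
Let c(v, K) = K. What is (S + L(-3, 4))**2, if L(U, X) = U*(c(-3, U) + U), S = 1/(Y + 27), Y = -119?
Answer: 2739025/8464 ≈ 323.61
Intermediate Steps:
S = -1/92 (S = 1/(-119 + 27) = 1/(-92) = -1/92 ≈ -0.010870)
L(U, X) = 2*U**2 (L(U, X) = U*(U + U) = U*(2*U) = 2*U**2)
(S + L(-3, 4))**2 = (-1/92 + 2*(-3)**2)**2 = (-1/92 + 2*9)**2 = (-1/92 + 18)**2 = (1655/92)**2 = 2739025/8464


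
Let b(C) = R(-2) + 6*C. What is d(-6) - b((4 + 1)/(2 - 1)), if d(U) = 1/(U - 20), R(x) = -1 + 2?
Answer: -807/26 ≈ -31.038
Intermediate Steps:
R(x) = 1
d(U) = 1/(-20 + U)
b(C) = 1 + 6*C
d(-6) - b((4 + 1)/(2 - 1)) = 1/(-20 - 6) - (1 + 6*((4 + 1)/(2 - 1))) = 1/(-26) - (1 + 6*(5/1)) = -1/26 - (1 + 6*(5*1)) = -1/26 - (1 + 6*5) = -1/26 - (1 + 30) = -1/26 - 1*31 = -1/26 - 31 = -807/26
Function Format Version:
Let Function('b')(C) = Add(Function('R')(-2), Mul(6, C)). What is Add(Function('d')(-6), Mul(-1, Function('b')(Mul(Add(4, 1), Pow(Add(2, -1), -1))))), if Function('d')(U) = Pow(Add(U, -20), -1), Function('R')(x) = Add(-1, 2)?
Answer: Rational(-807, 26) ≈ -31.038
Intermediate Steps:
Function('R')(x) = 1
Function('d')(U) = Pow(Add(-20, U), -1)
Function('b')(C) = Add(1, Mul(6, C))
Add(Function('d')(-6), Mul(-1, Function('b')(Mul(Add(4, 1), Pow(Add(2, -1), -1))))) = Add(Pow(Add(-20, -6), -1), Mul(-1, Add(1, Mul(6, Mul(Add(4, 1), Pow(Add(2, -1), -1)))))) = Add(Pow(-26, -1), Mul(-1, Add(1, Mul(6, Mul(5, Pow(1, -1)))))) = Add(Rational(-1, 26), Mul(-1, Add(1, Mul(6, Mul(5, 1))))) = Add(Rational(-1, 26), Mul(-1, Add(1, Mul(6, 5)))) = Add(Rational(-1, 26), Mul(-1, Add(1, 30))) = Add(Rational(-1, 26), Mul(-1, 31)) = Add(Rational(-1, 26), -31) = Rational(-807, 26)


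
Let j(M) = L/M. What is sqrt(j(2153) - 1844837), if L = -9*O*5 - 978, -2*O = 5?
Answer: I*sqrt(34206303587018)/4306 ≈ 1358.2*I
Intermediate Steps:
O = -5/2 (O = -1/2*5 = -5/2 ≈ -2.5000)
L = -1731/2 (L = -9*(-5/2)*5 - 978 = (45/2)*5 - 978 = 225/2 - 978 = -1731/2 ≈ -865.50)
j(M) = -1731/(2*M)
sqrt(j(2153) - 1844837) = sqrt(-1731/2/2153 - 1844837) = sqrt(-1731/2*1/2153 - 1844837) = sqrt(-1731/4306 - 1844837) = sqrt(-7943869853/4306) = I*sqrt(34206303587018)/4306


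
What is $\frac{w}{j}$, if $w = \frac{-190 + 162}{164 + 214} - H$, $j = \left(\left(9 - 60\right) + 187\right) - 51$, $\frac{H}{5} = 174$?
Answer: $- \frac{23492}{2295} \approx -10.236$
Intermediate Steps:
$H = 870$ ($H = 5 \cdot 174 = 870$)
$j = 85$ ($j = \left(\left(9 - 60\right) + 187\right) - 51 = \left(-51 + 187\right) - 51 = 136 - 51 = 85$)
$w = - \frac{23492}{27}$ ($w = \frac{-190 + 162}{164 + 214} - 870 = - \frac{28}{378} - 870 = \left(-28\right) \frac{1}{378} - 870 = - \frac{2}{27} - 870 = - \frac{23492}{27} \approx -870.07$)
$\frac{w}{j} = - \frac{23492}{27 \cdot 85} = \left(- \frac{23492}{27}\right) \frac{1}{85} = - \frac{23492}{2295}$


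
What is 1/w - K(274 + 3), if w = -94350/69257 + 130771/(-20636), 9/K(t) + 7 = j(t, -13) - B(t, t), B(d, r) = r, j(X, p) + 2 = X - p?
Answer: -104751073531/44015254988 ≈ -2.3799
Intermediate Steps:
j(X, p) = -2 + X - p (j(X, p) = -2 + (X - p) = -2 + X - p)
K(t) = 9/4 (K(t) = 9/(-7 + ((-2 + t - 1*(-13)) - t)) = 9/(-7 + ((-2 + t + 13) - t)) = 9/(-7 + ((11 + t) - t)) = 9/(-7 + 11) = 9/4)
w = -11003813747/1429187452 (w = -94350*1/69257 + 130771*(-1/20636) = -94350/69257 - 130771/20636 = -11003813747/1429187452 ≈ -7.6993)
1/w - K(274 + 3) = 1/(-11003813747/1429187452) - 1*9/4 = -1429187452/11003813747 - 9/4 = -104751073531/44015254988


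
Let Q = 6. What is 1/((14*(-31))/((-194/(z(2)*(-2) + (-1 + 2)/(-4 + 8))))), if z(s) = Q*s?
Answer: -388/20615 ≈ -0.018821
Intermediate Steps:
z(s) = 6*s
1/((14*(-31))/((-194/(z(2)*(-2) + (-1 + 2)/(-4 + 8))))) = 1/((14*(-31))/((-194/((6*2)*(-2) + (-1 + 2)/(-4 + 8))))) = 1/(-434/((-194/(12*(-2) + 1/4)))) = 1/(-434/((-194/(-24 + 1*(1/4))))) = 1/(-434/((-194/(-24 + 1/4)))) = 1/(-434/((-194/(-95/4)))) = 1/(-434/((-194*(-4/95)))) = 1/(-434/776/95) = 1/(-434*95/776) = 1/(-20615/388) = -388/20615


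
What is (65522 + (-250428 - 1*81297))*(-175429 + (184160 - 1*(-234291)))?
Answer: -64693185466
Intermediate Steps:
(65522 + (-250428 - 1*81297))*(-175429 + (184160 - 1*(-234291))) = (65522 + (-250428 - 81297))*(-175429 + (184160 + 234291)) = (65522 - 331725)*(-175429 + 418451) = -266203*243022 = -64693185466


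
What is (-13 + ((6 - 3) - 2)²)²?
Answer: 144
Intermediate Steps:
(-13 + ((6 - 3) - 2)²)² = (-13 + (3 - 2)²)² = (-13 + 1²)² = (-13 + 1)² = (-12)² = 144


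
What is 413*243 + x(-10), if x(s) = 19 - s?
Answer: 100388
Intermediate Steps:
413*243 + x(-10) = 413*243 + (19 - 1*(-10)) = 100359 + (19 + 10) = 100359 + 29 = 100388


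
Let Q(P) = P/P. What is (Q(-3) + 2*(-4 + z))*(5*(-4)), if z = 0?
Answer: 140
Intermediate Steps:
Q(P) = 1
(Q(-3) + 2*(-4 + z))*(5*(-4)) = (1 + 2*(-4 + 0))*(5*(-4)) = (1 + 2*(-4))*(-20) = (1 - 8)*(-20) = -7*(-20) = 140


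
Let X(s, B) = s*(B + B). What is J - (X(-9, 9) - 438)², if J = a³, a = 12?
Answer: -358272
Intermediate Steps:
X(s, B) = 2*B*s (X(s, B) = s*(2*B) = 2*B*s)
J = 1728 (J = 12³ = 1728)
J - (X(-9, 9) - 438)² = 1728 - (2*9*(-9) - 438)² = 1728 - (-162 - 438)² = 1728 - 1*(-600)² = 1728 - 1*360000 = 1728 - 360000 = -358272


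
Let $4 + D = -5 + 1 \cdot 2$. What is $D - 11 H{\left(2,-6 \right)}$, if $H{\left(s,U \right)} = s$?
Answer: $-29$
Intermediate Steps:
$D = -7$ ($D = -4 + \left(-5 + 1 \cdot 2\right) = -4 + \left(-5 + 2\right) = -4 - 3 = -7$)
$D - 11 H{\left(2,-6 \right)} = -7 - 22 = -29$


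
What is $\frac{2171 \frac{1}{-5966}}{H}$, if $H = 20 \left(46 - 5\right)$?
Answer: $- \frac{2171}{4892120} \approx -0.00044377$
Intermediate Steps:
$H = 820$ ($H = 20 \cdot 41 = 820$)
$\frac{2171 \frac{1}{-5966}}{H} = \frac{2171 \frac{1}{-5966}}{820} = 2171 \left(- \frac{1}{5966}\right) \frac{1}{820} = \left(- \frac{2171}{5966}\right) \frac{1}{820} = - \frac{2171}{4892120}$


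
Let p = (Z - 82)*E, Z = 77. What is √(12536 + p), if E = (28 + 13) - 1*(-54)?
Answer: √12061 ≈ 109.82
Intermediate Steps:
E = 95 (E = 41 + 54 = 95)
p = -475 (p = (77 - 82)*95 = -5*95 = -475)
√(12536 + p) = √(12536 - 475) = √12061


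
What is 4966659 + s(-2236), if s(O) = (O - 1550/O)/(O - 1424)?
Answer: 20322975127993/4091880 ≈ 4.9667e+6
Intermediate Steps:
s(O) = (O - 1550/O)/(-1424 + O)
4966659 + s(-2236) = 4966659 + (-1550 + (-2236)²)/((-2236)*(-1424 - 2236)) = 4966659 - 1/2236*(-1550 + 4999696)/(-3660) = 4966659 - 1/2236*(-1/3660)*4998146 = 4966659 + 2499073/4091880 = 20322975127993/4091880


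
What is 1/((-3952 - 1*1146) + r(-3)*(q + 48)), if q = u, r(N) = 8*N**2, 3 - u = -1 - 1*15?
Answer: -1/274 ≈ -0.0036496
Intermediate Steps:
u = 19 (u = 3 - (-1 - 1*15) = 3 - (-1 - 15) = 3 - 1*(-16) = 3 + 16 = 19)
q = 19
1/((-3952 - 1*1146) + r(-3)*(q + 48)) = 1/((-3952 - 1*1146) + (8*(-3)**2)*(19 + 48)) = 1/((-3952 - 1146) + (8*9)*67) = 1/(-5098 + 72*67) = 1/(-5098 + 4824) = 1/(-274) = -1/274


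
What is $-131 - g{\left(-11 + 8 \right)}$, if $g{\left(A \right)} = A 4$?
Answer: $-119$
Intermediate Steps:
$g{\left(A \right)} = 4 A$
$-131 - g{\left(-11 + 8 \right)} = -131 - 4 \left(-11 + 8\right) = -131 - 4 \left(-3\right) = -131 - -12 = -131 + 12 = -119$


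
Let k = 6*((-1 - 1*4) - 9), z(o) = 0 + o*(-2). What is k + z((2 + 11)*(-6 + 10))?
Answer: -188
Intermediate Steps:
z(o) = -2*o (z(o) = 0 - 2*o = -2*o)
k = -84 (k = 6*((-1 - 4) - 9) = 6*(-5 - 9) = 6*(-14) = -84)
k + z((2 + 11)*(-6 + 10)) = -84 - 2*(2 + 11)*(-6 + 10) = -84 - 26*4 = -84 - 2*52 = -84 - 104 = -188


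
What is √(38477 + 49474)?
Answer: √87951 ≈ 296.57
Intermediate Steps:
√(38477 + 49474) = √87951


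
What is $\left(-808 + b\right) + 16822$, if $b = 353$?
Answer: $16367$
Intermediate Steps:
$\left(-808 + b\right) + 16822 = \left(-808 + 353\right) + 16822 = -455 + 16822 = 16367$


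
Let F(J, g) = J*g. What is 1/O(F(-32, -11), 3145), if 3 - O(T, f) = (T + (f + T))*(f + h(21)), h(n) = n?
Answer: -1/12185931 ≈ -8.2062e-8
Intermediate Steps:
O(T, f) = 3 - (21 + f)*(f + 2*T) (O(T, f) = 3 - (T + (f + T))*(f + 21) = 3 - (T + (T + f))*(21 + f) = 3 - (f + 2*T)*(21 + f) = 3 - (21 + f)*(f + 2*T))
1/O(F(-32, -11), 3145) = 1/(3 - 1*3145² - (-1344)*(-11) - 21*3145 - 2*(-32*(-11))*3145) = 1/(3 - 1*9891025 - 42*352 - 66045 - 2*352*3145) = 1/(3 - 9891025 - 14784 - 66045 - 2214080) = 1/(-12185931) = -1/12185931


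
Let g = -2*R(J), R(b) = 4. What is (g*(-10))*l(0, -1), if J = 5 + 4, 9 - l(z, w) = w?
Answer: 800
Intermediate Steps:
l(z, w) = 9 - w
J = 9
g = -8 (g = -2*4 = -8)
(g*(-10))*l(0, -1) = (-8*(-10))*(9 - 1*(-1)) = 80*(9 + 1) = 80*10 = 800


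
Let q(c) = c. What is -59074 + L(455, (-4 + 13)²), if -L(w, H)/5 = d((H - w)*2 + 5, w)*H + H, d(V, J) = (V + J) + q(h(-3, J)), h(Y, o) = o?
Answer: -127114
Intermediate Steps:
d(V, J) = V + 2*J (d(V, J) = (V + J) + J = (J + V) + J = V + 2*J)
L(w, H) = -5*H - 5*H*(5 + 2*H) (L(w, H) = -5*((((H - w)*2 + 5) + 2*w)*H + H) = -5*((((-2*w + 2*H) + 5) + 2*w)*H + H) = -5*(((5 - 2*w + 2*H) + 2*w)*H + H) = -5*((5 + 2*H)*H + H) = -5*(H*(5 + 2*H) + H) = -5*(H + H*(5 + 2*H)) = -5*H - 5*H*(5 + 2*H))
-59074 + L(455, (-4 + 13)²) = -59074 - 10*(-4 + 13)²*(3 + (-4 + 13)²) = -59074 - 10*9²*(3 + 9²) = -59074 - 10*81*(3 + 81) = -59074 - 10*81*84 = -59074 - 68040 = -127114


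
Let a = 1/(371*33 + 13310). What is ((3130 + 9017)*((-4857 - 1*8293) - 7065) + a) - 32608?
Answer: -6275413394788/25553 ≈ -2.4558e+8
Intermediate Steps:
a = 1/25553 (a = 1/(12243 + 13310) = 1/25553 ≈ 3.9134e-5)
((3130 + 9017)*((-4857 - 1*8293) - 7065) + a) - 32608 = ((3130 + 9017)*((-4857 - 1*8293) - 7065) + 1/25553) - 32608 = (12147*((-4857 - 8293) - 7065) + 1/25553) - 32608 = (12147*(-13150 - 7065) + 1/25553) - 32608 = (12147*(-20215) + 1/25553) - 32608 = (-245551605 + 1/25553) - 32608 = -6274580162564/25553 - 32608 = -6275413394788/25553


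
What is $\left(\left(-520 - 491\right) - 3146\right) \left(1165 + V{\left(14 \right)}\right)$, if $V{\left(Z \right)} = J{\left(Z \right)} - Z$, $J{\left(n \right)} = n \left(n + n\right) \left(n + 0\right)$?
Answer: $-27598323$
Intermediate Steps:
$J{\left(n \right)} = 2 n^{3}$ ($J{\left(n \right)} = n 2 n n = 2 n^{2} n = 2 n^{3}$)
$V{\left(Z \right)} = - Z + 2 Z^{3}$ ($V{\left(Z \right)} = 2 Z^{3} - Z = - Z + 2 Z^{3}$)
$\left(\left(-520 - 491\right) - 3146\right) \left(1165 + V{\left(14 \right)}\right) = \left(\left(-520 - 491\right) - 3146\right) \left(1165 + \left(\left(-1\right) 14 + 2 \cdot 14^{3}\right)\right) = \left(-1011 - 3146\right) \left(1165 + \left(-14 + 2 \cdot 2744\right)\right) = - 4157 \left(1165 + \left(-14 + 5488\right)\right) = - 4157 \left(1165 + 5474\right) = \left(-4157\right) 6639 = -27598323$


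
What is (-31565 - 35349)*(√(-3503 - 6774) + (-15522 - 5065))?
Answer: 1377558518 - 66914*I*√10277 ≈ 1.3776e+9 - 6.7834e+6*I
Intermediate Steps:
(-31565 - 35349)*(√(-3503 - 6774) + (-15522 - 5065)) = -66914*(√(-10277) - 20587) = -66914*(I*√10277 - 20587) = -66914*(-20587 + I*√10277) = 1377558518 - 66914*I*√10277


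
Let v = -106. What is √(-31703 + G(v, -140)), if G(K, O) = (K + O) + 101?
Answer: 2*I*√7962 ≈ 178.46*I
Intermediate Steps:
G(K, O) = 101 + K + O
√(-31703 + G(v, -140)) = √(-31703 + (101 - 106 - 140)) = √(-31703 - 145) = √(-31848) = 2*I*√7962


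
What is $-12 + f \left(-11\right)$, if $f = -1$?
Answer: $-1$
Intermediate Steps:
$-12 + f \left(-11\right) = -12 - -11 = -12 + 11 = -1$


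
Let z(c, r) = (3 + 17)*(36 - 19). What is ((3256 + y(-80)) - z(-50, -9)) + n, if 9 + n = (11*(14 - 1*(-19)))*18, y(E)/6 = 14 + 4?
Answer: 9549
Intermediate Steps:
z(c, r) = 340 (z(c, r) = 20*17 = 340)
y(E) = 108 (y(E) = 6*(14 + 4) = 6*18 = 108)
n = 6525 (n = -9 + (11*(14 - 1*(-19)))*18 = -9 + (11*(14 + 19))*18 = -9 + (11*33)*18 = -9 + 363*18 = -9 + 6534 = 6525)
((3256 + y(-80)) - z(-50, -9)) + n = ((3256 + 108) - 1*340) + 6525 = (3364 - 340) + 6525 = 3024 + 6525 = 9549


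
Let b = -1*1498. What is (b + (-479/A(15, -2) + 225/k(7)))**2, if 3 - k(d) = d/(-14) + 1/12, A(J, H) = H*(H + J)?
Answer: 2271136406841/1136356 ≈ 1.9986e+6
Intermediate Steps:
k(d) = 35/12 + d/14 (k(d) = 3 - (d/(-14) + 1/12) = 3 - (d*(-1/14) + 1*(1/12)) = 3 - (-d/14 + 1/12) = 3 - (1/12 - d/14) = 3 + (-1/12 + d/14) = 35/12 + d/14)
b = -1498
(b + (-479/A(15, -2) + 225/k(7)))**2 = (-1498 + (-479*(-1/(2*(-2 + 15))) + 225/(35/12 + (1/14)*7)))**2 = (-1498 + (-479/((-2*13)) + 225/(35/12 + 1/2)))**2 = (-1498 + (-479/(-26) + 225/(41/12)))**2 = (-1498 + (-479*(-1/26) + 225*(12/41)))**2 = (-1498 + (479/26 + 2700/41))**2 = (-1498 + 89839/1066)**2 = (-1507029/1066)**2 = 2271136406841/1136356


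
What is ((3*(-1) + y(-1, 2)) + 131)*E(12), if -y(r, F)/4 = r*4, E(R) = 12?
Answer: 1728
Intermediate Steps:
y(r, F) = -16*r (y(r, F) = -4*r*4 = -16*r)
((3*(-1) + y(-1, 2)) + 131)*E(12) = ((3*(-1) - 16*(-1)) + 131)*12 = ((-3 + 16) + 131)*12 = (13 + 131)*12 = 144*12 = 1728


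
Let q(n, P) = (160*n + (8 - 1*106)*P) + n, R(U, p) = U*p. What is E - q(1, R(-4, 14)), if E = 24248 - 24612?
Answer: -6013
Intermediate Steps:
E = -364
q(n, P) = -98*P + 161*n (q(n, P) = (160*n + (8 - 106)*P) + n = (160*n - 98*P) + n = (-98*P + 160*n) + n = -98*P + 161*n)
E - q(1, R(-4, 14)) = -364 - (-(-392)*14 + 161*1) = -364 - (-98*(-56) + 161) = -364 - (5488 + 161) = -364 - 1*5649 = -364 - 5649 = -6013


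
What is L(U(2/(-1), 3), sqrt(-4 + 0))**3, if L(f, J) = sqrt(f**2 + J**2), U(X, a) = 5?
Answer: 21*sqrt(21) ≈ 96.234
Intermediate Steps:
L(f, J) = sqrt(J**2 + f**2)
L(U(2/(-1), 3), sqrt(-4 + 0))**3 = (sqrt((sqrt(-4 + 0))**2 + 5**2))**3 = (sqrt((sqrt(-4))**2 + 25))**3 = (sqrt((2*I)**2 + 25))**3 = (sqrt(-4 + 25))**3 = (sqrt(21))**3 = 21*sqrt(21)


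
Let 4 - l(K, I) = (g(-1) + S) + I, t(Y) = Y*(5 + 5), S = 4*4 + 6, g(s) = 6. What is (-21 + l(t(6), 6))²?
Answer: 2601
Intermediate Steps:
S = 22 (S = 16 + 6 = 22)
t(Y) = 10*Y (t(Y) = Y*10 = 10*Y)
l(K, I) = -24 - I (l(K, I) = 4 - ((6 + 22) + I) = 4 - (28 + I) = 4 + (-28 - I) = -24 - I)
(-21 + l(t(6), 6))² = (-21 + (-24 - 1*6))² = (-21 + (-24 - 6))² = (-21 - 30)² = (-51)² = 2601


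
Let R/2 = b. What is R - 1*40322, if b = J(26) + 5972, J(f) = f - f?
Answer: -28378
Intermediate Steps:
J(f) = 0
b = 5972 (b = 0 + 5972 = 5972)
R = 11944 (R = 2*5972 = 11944)
R - 1*40322 = 11944 - 1*40322 = 11944 - 40322 = -28378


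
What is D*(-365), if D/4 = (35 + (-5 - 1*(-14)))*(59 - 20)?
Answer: -2505360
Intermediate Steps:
D = 6864 (D = 4*((35 + (-5 - 1*(-14)))*(59 - 20)) = 4*((35 + (-5 + 14))*39) = 4*((35 + 9)*39) = 4*(44*39) = 4*1716 = 6864)
D*(-365) = 6864*(-365) = -2505360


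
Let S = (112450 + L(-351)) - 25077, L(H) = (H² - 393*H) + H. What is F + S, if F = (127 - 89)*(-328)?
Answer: 335702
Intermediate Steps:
F = -12464 (F = 38*(-328) = -12464)
L(H) = H² - 392*H
S = 348166 (S = (112450 - 351*(-392 - 351)) - 25077 = (112450 - 351*(-743)) - 25077 = (112450 + 260793) - 25077 = 373243 - 25077 = 348166)
F + S = -12464 + 348166 = 335702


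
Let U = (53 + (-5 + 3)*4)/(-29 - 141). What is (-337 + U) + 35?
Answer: -10277/34 ≈ -302.26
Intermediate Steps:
U = -9/34 (U = (53 - 2*4)/(-170) = (53 - 8)*(-1/170) = 45*(-1/170) = -9/34 ≈ -0.26471)
(-337 + U) + 35 = (-337 - 9/34) + 35 = -11467/34 + 35 = -10277/34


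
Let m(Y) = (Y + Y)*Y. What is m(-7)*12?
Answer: 1176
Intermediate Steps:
m(Y) = 2*Y**2 (m(Y) = (2*Y)*Y = 2*Y**2)
m(-7)*12 = (2*(-7)**2)*12 = (2*49)*12 = 98*12 = 1176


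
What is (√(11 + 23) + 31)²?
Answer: (31 + √34)² ≈ 1356.5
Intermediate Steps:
(√(11 + 23) + 31)² = (√34 + 31)² = (31 + √34)²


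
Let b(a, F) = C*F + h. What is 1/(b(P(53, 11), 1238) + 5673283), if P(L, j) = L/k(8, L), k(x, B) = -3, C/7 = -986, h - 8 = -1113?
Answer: -1/2872498 ≈ -3.4813e-7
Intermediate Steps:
h = -1105 (h = 8 - 1113 = -1105)
C = -6902 (C = 7*(-986) = -6902)
P(L, j) = -L/3 (P(L, j) = L/(-3) = L*(-1/3) = -L/3)
b(a, F) = -1105 - 6902*F (b(a, F) = -6902*F - 1105 = -1105 - 6902*F)
1/(b(P(53, 11), 1238) + 5673283) = 1/((-1105 - 6902*1238) + 5673283) = 1/((-1105 - 8544676) + 5673283) = 1/(-8545781 + 5673283) = 1/(-2872498) = -1/2872498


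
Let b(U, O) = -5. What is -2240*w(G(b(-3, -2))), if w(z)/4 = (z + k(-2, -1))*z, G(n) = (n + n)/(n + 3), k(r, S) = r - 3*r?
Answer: -403200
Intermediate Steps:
k(r, S) = -2*r
G(n) = 2*n/(3 + n) (G(n) = (2*n)/(3 + n) = 2*n/(3 + n))
w(z) = 4*z*(4 + z) (w(z) = 4*((z - 2*(-2))*z) = 4*((z + 4)*z) = 4*((4 + z)*z) = 4*(z*(4 + z)) = 4*z*(4 + z))
-2240*w(G(b(-3, -2))) = -8960*2*(-5)/(3 - 5)*(4 + 2*(-5)/(3 - 5)) = -8960*2*(-5)/(-2)*(4 + 2*(-5)/(-2)) = -8960*2*(-5)*(-½)*(4 + 2*(-5)*(-½)) = -8960*5*(4 + 5) = -8960*5*9 = -2240*180 = -403200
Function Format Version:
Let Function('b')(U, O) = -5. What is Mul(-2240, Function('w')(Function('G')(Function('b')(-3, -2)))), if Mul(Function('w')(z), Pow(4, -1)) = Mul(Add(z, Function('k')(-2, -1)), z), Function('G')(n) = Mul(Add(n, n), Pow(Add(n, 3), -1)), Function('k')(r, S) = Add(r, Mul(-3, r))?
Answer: -403200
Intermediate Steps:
Function('k')(r, S) = Mul(-2, r)
Function('G')(n) = Mul(2, n, Pow(Add(3, n), -1)) (Function('G')(n) = Mul(Mul(2, n), Pow(Add(3, n), -1)) = Mul(2, n, Pow(Add(3, n), -1)))
Function('w')(z) = Mul(4, z, Add(4, z)) (Function('w')(z) = Mul(4, Mul(Add(z, Mul(-2, -2)), z)) = Mul(4, Mul(Add(z, 4), z)) = Mul(4, Mul(Add(4, z), z)) = Mul(4, Mul(z, Add(4, z))) = Mul(4, z, Add(4, z)))
Mul(-2240, Function('w')(Function('G')(Function('b')(-3, -2)))) = Mul(-2240, Mul(4, Mul(2, -5, Pow(Add(3, -5), -1)), Add(4, Mul(2, -5, Pow(Add(3, -5), -1))))) = Mul(-2240, Mul(4, Mul(2, -5, Pow(-2, -1)), Add(4, Mul(2, -5, Pow(-2, -1))))) = Mul(-2240, Mul(4, Mul(2, -5, Rational(-1, 2)), Add(4, Mul(2, -5, Rational(-1, 2))))) = Mul(-2240, Mul(4, 5, Add(4, 5))) = Mul(-2240, Mul(4, 5, 9)) = Mul(-2240, 180) = -403200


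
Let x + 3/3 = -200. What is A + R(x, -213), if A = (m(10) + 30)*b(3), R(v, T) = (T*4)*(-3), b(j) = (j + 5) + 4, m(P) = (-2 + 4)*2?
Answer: 2964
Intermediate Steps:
x = -201 (x = -1 - 200 = -201)
m(P) = 4 (m(P) = 2*2 = 4)
b(j) = 9 + j (b(j) = (5 + j) + 4 = 9 + j)
R(v, T) = -12*T (R(v, T) = (4*T)*(-3) = -12*T)
A = 408 (A = (4 + 30)*(9 + 3) = 34*12 = 408)
A + R(x, -213) = 408 - 12*(-213) = 408 + 2556 = 2964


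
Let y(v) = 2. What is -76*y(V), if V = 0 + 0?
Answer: -152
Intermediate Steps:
V = 0
-76*y(V) = -76*2 = -152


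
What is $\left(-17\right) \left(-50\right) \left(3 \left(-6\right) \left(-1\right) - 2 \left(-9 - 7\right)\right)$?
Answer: $42500$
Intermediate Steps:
$\left(-17\right) \left(-50\right) \left(3 \left(-6\right) \left(-1\right) - 2 \left(-9 - 7\right)\right) = 850 \left(\left(-18\right) \left(-1\right) - -32\right) = 850 \left(18 + 32\right) = 850 \cdot 50 = 42500$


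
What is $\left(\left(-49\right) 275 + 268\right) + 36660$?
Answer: $23453$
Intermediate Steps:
$\left(\left(-49\right) 275 + 268\right) + 36660 = \left(-13475 + 268\right) + 36660 = -13207 + 36660 = 23453$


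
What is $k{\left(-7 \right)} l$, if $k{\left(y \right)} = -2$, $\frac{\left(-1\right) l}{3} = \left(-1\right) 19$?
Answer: $-114$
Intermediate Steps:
$l = 57$ ($l = - 3 \left(\left(-1\right) 19\right) = \left(-3\right) \left(-19\right) = 57$)
$k{\left(-7 \right)} l = \left(-2\right) 57 = -114$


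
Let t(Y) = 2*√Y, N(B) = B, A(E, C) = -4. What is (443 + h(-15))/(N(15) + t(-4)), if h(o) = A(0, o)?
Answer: 6585/241 - 1756*I/241 ≈ 27.324 - 7.2863*I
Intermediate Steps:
h(o) = -4
(443 + h(-15))/(N(15) + t(-4)) = (443 - 4)/(15 + 2*√(-4)) = 439/(15 + 2*(2*I)) = 439/(15 + 4*I) = 439*((15 - 4*I)/241) = 439*(15 - 4*I)/241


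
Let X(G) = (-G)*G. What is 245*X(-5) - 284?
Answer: -6409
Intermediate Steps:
X(G) = -G²
245*X(-5) - 284 = 245*(-1*(-5)²) - 284 = 245*(-1*25) - 284 = 245*(-25) - 284 = -6125 - 284 = -6409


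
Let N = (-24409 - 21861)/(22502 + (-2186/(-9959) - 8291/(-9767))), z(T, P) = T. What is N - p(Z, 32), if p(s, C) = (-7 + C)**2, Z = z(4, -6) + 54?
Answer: -1372540288677935/2188863402337 ≈ -627.06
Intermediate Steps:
N = -4500662217310/2188863402337 (N = -46270/(22502 + (-2186*(-1/9959) - 8291*(-1/9767))) = -46270/(22502 + (2186/9959 + 8291/9767)) = -46270/(22502 + 103920731/97269553) = -46270/2188863402337/97269553 = -46270*97269553/2188863402337 = -4500662217310/2188863402337 ≈ -2.0562)
Z = 58 (Z = 4 + 54 = 58)
N - p(Z, 32) = -4500662217310/2188863402337 - (-7 + 32)**2 = -4500662217310/2188863402337 - 1*25**2 = -4500662217310/2188863402337 - 1*625 = -4500662217310/2188863402337 - 625 = -1372540288677935/2188863402337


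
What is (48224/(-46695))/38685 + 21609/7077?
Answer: 168978664517/55341407025 ≈ 3.0534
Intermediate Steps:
(48224/(-46695))/38685 + 21609/7077 = (48224*(-1/46695))*(1/38685) + 21609*(1/7077) = -4384/4245*1/38685 + 1029/337 = -4384/164217825 + 1029/337 = 168978664517/55341407025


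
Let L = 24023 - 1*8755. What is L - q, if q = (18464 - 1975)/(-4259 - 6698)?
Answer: 167307965/10957 ≈ 15270.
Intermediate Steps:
q = -16489/10957 (q = 16489/(-10957) = 16489*(-1/10957) = -16489/10957 ≈ -1.5049)
L = 15268 (L = 24023 - 8755 = 15268)
L - q = 15268 - 1*(-16489/10957) = 15268 + 16489/10957 = 167307965/10957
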